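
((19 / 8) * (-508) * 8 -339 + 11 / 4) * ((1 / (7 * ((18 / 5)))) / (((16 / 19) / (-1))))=3795535 / 8064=470.68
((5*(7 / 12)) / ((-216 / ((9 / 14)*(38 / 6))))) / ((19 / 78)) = -65 / 288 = -0.23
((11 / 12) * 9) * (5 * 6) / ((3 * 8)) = 165 / 16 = 10.31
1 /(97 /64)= 64 /97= 0.66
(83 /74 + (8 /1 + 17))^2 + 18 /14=26204707 /38332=683.62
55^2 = 3025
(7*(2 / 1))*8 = 112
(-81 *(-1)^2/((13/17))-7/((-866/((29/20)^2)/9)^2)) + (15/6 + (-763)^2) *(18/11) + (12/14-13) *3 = 114407818039432724673/120112952960000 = 952501.92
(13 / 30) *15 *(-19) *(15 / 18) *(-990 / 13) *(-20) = -156750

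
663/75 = 221/25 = 8.84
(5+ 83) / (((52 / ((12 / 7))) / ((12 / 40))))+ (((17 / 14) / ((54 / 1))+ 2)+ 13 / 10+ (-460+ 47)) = -4017757 / 9828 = -408.81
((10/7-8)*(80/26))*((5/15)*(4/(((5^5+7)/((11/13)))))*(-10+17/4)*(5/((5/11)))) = 1280180/2778867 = 0.46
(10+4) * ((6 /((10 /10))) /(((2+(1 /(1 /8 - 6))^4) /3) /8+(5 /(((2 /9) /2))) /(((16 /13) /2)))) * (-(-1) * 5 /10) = 1639572816 /2857867871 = 0.57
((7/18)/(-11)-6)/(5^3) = -239/4950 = -0.05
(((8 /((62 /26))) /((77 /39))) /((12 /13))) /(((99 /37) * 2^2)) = 81289 /472626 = 0.17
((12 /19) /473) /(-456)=-1 /341506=-0.00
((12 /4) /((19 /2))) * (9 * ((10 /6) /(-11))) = -90 /209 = -0.43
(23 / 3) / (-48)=-23 / 144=-0.16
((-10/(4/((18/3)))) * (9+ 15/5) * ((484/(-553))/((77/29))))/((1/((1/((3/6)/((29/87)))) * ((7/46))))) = 76560/12719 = 6.02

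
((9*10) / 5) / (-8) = -9 / 4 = -2.25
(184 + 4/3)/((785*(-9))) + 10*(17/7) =3599258/148365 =24.26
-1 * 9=-9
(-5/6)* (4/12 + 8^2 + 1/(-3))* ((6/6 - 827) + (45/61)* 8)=43738.58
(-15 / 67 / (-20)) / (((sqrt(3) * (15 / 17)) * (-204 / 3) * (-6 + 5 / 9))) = 3 * sqrt(3) / 262640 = 0.00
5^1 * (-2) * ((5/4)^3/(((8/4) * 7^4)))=-625/153664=-0.00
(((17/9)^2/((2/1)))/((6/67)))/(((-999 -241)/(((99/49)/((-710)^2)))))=-212993/3307944528000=-0.00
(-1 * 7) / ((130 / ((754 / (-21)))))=29 / 15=1.93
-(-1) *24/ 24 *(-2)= -2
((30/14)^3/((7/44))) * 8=1188000/2401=494.79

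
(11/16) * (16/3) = 11/3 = 3.67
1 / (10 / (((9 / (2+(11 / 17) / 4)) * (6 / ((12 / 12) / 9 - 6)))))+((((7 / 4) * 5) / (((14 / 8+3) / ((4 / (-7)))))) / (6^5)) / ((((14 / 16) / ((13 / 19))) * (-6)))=-2898949129 / 6834498930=-0.42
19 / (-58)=-0.33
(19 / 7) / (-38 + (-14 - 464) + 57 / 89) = -1691 / 321069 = -0.01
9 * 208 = 1872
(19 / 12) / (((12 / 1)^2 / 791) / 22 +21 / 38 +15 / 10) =3141061 / 4088484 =0.77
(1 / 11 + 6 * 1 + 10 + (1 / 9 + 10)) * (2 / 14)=2594 / 693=3.74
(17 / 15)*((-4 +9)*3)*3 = 51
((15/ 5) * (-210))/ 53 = -630/ 53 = -11.89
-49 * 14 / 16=-343 / 8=-42.88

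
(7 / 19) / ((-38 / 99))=-0.96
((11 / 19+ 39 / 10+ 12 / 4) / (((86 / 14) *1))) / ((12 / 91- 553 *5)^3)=-7495770737 / 130127624557057464590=-0.00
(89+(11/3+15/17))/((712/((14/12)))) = 33397/217872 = 0.15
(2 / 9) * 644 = 1288 / 9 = 143.11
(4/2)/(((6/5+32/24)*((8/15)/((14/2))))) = 10.36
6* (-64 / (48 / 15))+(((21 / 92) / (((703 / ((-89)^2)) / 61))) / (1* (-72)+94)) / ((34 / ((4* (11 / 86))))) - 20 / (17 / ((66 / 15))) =-11826078607 / 94556312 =-125.07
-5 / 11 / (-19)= 5 / 209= 0.02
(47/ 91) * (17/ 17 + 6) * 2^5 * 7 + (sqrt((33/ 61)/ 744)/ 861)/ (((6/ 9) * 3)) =sqrt(41602)/ 13025208 + 10528/ 13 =809.85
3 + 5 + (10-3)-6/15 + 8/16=151/10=15.10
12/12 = 1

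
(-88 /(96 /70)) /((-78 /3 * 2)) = 385 /312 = 1.23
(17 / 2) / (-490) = -17 / 980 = -0.02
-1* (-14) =14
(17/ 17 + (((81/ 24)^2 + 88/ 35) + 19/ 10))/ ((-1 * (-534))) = 37643/ 1196160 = 0.03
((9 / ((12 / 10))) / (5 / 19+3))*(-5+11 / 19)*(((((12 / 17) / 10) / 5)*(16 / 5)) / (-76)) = 1512 / 250325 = 0.01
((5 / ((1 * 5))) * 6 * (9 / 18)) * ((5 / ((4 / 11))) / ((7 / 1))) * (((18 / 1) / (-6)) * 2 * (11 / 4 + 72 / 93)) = -216315 / 1736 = -124.61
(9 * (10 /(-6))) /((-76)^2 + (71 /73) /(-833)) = -304045 /117077571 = -0.00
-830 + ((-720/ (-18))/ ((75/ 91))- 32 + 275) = -8077/ 15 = -538.47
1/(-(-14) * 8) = 1/112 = 0.01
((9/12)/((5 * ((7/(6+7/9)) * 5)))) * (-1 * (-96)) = 488/175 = 2.79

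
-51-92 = -143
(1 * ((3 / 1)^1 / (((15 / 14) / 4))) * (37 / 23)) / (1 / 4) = 8288 / 115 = 72.07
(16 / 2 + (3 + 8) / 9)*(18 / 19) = 166 / 19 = 8.74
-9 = -9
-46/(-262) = 23/131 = 0.18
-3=-3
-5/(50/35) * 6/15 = -1.40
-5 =-5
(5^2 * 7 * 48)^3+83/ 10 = 592704000008.30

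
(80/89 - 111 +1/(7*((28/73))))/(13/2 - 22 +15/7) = 1914107/233002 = 8.21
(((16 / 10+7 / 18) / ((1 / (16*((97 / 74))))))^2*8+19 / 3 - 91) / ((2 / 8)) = 153415709528 / 2772225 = 55340.28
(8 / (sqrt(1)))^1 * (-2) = -16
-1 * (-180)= 180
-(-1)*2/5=2/5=0.40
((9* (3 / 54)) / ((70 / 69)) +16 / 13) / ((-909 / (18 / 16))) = -3137 / 1470560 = -0.00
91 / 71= 1.28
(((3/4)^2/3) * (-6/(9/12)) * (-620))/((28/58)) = 13485/7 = 1926.43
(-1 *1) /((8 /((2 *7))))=-1.75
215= 215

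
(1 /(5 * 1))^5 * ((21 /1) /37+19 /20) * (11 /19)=12353 /43937500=0.00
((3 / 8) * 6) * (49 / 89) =441 / 356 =1.24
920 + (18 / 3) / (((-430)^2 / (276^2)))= 42641264 / 46225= 922.47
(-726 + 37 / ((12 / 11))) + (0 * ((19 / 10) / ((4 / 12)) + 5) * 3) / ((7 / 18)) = -8305 / 12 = -692.08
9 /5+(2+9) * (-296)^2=4818889 /5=963777.80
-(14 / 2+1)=-8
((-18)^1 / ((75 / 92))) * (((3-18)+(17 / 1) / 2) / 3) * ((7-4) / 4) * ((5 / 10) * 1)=897 / 50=17.94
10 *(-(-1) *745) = 7450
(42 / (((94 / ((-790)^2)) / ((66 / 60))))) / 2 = 7208355 / 47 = 153369.26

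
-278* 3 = -834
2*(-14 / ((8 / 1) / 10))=-35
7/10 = 0.70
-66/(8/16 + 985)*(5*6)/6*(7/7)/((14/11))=-1210/4599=-0.26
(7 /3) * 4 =9.33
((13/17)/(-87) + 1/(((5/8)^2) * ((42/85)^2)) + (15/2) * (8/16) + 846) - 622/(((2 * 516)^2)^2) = 11785407278795553541/13700354122377216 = 860.23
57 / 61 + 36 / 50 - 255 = -386352 / 1525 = -253.35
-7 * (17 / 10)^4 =-584647 / 10000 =-58.46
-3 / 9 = -0.33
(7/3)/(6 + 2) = 7/24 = 0.29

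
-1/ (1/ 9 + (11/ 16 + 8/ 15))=-0.75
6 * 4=24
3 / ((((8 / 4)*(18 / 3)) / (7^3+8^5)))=33111 / 4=8277.75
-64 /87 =-0.74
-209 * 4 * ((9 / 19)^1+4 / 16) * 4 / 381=-6.35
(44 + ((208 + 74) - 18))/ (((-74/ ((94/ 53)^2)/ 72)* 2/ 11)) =-538854624/ 103933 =-5184.63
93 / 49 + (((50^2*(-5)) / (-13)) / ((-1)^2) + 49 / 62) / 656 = 87178661 / 25908064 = 3.36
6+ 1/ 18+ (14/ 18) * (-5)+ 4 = 37/ 6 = 6.17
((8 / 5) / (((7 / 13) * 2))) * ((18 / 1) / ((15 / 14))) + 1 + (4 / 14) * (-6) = 4243 / 175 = 24.25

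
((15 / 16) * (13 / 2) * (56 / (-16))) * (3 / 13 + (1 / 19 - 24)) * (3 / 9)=168.61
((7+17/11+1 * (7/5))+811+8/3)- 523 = 49601/165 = 300.61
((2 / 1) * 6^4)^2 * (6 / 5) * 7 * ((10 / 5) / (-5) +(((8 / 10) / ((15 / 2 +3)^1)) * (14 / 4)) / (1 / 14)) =188116992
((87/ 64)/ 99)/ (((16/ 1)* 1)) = 29/ 33792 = 0.00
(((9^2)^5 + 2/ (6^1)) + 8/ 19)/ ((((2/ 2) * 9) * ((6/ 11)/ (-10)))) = -10931069099500/ 1539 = -7102708966.54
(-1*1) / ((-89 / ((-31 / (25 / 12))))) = -372 / 2225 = -0.17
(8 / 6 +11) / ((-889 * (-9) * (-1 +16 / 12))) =37 / 8001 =0.00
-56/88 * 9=-63/11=-5.73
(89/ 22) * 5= 445/ 22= 20.23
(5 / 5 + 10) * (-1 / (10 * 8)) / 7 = -11 / 560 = -0.02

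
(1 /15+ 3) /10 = 23 /75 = 0.31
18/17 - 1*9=-135/17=-7.94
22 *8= 176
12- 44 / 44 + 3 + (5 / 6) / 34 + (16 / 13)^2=535733 / 34476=15.54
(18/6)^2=9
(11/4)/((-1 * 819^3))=-11/2197413036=-0.00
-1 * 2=-2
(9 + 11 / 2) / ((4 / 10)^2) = 725 / 8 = 90.62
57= 57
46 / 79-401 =-31633 / 79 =-400.42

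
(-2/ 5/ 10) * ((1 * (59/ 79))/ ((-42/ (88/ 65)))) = 2596/ 2695875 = 0.00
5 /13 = 0.38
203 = 203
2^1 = 2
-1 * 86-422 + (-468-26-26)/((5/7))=-1236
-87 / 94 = -0.93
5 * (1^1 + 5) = 30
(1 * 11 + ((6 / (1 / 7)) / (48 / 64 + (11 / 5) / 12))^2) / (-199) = -2036 / 199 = -10.23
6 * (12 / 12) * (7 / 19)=2.21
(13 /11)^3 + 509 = 679676 /1331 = 510.65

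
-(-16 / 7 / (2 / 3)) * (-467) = -11208 / 7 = -1601.14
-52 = -52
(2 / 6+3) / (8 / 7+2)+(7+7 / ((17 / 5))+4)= 7921 / 561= 14.12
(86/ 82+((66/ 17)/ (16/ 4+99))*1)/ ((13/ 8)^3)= 0.25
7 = 7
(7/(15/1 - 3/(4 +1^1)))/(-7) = -0.07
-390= -390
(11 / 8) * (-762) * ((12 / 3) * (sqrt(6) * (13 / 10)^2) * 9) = -6374511 * sqrt(6) / 100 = -156142.99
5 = 5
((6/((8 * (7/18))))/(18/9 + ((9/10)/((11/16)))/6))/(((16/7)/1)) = 1485/3904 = 0.38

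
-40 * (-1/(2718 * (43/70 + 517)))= 1400/49240647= 0.00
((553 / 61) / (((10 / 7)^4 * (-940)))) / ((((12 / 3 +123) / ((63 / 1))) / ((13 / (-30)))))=362476569 / 728218000000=0.00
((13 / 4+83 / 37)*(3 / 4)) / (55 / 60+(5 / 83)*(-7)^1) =607311 / 72964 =8.32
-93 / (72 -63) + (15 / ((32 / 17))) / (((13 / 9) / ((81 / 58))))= -190283 / 72384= -2.63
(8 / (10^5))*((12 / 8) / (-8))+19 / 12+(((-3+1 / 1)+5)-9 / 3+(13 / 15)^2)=2.33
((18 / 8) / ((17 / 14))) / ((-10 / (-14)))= 441 / 170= 2.59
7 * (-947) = -6629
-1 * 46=-46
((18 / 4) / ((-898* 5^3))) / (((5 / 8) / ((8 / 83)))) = -144 / 23291875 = -0.00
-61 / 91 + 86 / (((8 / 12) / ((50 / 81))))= 194003 / 2457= 78.96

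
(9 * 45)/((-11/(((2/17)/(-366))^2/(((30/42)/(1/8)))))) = -63/94632472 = -0.00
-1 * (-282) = 282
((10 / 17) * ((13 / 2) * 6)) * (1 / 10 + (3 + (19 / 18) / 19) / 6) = 4277 / 306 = 13.98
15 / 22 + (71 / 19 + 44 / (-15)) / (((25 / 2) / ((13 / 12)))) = 176686 / 235125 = 0.75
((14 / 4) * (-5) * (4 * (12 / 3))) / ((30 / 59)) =-1652 / 3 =-550.67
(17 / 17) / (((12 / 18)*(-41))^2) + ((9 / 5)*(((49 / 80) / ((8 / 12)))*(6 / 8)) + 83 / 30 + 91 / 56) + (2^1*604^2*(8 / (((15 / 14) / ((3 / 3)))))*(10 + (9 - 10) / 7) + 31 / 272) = 53700920.95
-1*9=-9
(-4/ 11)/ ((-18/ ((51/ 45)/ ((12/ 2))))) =17/ 4455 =0.00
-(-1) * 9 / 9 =1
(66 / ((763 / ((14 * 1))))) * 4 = 528 / 109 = 4.84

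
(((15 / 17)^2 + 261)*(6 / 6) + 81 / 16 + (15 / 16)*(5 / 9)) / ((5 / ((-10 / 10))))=-927211 / 17340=-53.47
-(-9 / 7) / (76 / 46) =207 / 266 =0.78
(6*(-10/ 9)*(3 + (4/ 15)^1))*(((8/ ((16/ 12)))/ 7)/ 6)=-28/ 9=-3.11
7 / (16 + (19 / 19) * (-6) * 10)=-7 / 44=-0.16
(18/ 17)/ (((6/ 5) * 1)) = 15/ 17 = 0.88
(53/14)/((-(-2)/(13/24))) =1.03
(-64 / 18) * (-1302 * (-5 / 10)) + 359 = -5867 / 3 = -1955.67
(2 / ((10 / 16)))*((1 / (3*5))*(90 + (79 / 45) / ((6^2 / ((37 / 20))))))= 2918923 / 151875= 19.22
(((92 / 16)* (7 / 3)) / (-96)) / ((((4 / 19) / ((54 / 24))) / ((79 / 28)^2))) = -2727317 / 229376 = -11.89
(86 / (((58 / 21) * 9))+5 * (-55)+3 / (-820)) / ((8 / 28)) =-135603587 / 142680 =-950.40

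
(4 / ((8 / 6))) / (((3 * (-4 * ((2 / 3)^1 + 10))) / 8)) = -3 / 16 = -0.19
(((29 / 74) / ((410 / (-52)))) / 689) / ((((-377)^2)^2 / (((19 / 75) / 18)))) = -19 / 378035535954345750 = -0.00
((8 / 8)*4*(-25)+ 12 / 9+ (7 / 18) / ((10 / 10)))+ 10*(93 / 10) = -95 / 18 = -5.28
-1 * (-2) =2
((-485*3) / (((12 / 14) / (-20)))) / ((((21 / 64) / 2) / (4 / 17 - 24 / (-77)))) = 444492800 / 3927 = 113188.90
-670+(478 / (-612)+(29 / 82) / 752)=-6328541051 / 9434592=-670.78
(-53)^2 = 2809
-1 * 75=-75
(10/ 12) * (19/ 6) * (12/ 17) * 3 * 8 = 760/ 17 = 44.71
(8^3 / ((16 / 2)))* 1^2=64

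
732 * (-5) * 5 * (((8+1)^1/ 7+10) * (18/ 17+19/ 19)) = -7228500/ 17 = -425205.88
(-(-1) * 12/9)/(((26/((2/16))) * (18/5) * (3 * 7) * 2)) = 5/117936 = 0.00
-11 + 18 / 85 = -917 / 85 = -10.79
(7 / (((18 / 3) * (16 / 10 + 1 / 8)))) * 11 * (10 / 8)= 1925 / 207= 9.30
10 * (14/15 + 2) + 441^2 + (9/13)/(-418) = 3170907427/16302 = 194510.33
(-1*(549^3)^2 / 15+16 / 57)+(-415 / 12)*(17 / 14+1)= -29132361784115607559 / 15960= -1825335951385689.70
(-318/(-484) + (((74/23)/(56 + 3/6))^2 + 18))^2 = 930446874678355562089/2672119337690832964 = 348.21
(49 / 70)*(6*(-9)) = -189 / 5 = -37.80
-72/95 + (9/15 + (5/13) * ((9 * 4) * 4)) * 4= 275628/1235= 223.18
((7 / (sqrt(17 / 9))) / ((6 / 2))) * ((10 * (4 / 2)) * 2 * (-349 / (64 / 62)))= -378665 * sqrt(17) / 68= -22959.94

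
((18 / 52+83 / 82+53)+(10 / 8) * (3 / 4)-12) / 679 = 369227 / 5790512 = 0.06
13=13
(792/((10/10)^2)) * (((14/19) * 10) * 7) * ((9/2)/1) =3492720/19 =183827.37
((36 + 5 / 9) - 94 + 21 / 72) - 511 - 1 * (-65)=-36227 / 72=-503.15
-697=-697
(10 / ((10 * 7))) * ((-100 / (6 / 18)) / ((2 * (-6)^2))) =-0.60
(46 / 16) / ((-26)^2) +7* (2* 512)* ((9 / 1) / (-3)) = -116293609 / 5408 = -21504.00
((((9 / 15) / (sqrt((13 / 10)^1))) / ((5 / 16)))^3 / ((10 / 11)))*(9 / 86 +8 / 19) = 522491904*sqrt(130) / 2157390625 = 2.76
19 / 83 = 0.23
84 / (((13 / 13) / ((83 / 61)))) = 6972 / 61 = 114.30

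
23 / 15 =1.53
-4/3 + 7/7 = -1/3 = -0.33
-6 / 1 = -6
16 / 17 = 0.94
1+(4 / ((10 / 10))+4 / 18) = 5.22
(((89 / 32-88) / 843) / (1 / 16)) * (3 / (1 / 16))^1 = -21816 / 281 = -77.64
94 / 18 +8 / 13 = 683 / 117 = 5.84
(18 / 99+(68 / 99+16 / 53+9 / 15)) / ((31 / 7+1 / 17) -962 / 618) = 569349907 / 942422415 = 0.60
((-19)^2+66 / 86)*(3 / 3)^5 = 15556 / 43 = 361.77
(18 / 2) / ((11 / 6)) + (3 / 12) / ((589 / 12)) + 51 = 55.91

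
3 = 3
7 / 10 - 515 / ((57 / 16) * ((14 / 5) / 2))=-409207 / 3990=-102.56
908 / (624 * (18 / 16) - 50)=227 / 163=1.39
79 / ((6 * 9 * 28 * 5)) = 79 / 7560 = 0.01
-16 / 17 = -0.94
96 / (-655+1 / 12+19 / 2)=-1152 / 7745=-0.15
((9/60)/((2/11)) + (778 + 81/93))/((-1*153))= -966823/189720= -5.10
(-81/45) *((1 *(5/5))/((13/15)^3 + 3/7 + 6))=-42525/167254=-0.25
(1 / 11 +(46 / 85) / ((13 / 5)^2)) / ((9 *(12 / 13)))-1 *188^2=-3093163703 / 87516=-35343.98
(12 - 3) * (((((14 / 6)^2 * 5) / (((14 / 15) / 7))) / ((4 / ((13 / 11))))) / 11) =47775 / 968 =49.35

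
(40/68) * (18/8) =45/34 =1.32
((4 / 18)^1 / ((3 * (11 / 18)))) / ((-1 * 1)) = -4 / 33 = -0.12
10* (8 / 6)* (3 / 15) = 8 / 3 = 2.67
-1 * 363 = -363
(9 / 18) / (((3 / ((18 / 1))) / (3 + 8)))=33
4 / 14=2 / 7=0.29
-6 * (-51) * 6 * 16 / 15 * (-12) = -117504 / 5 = -23500.80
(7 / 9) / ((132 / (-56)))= -98 / 297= -0.33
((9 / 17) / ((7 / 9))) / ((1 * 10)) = 81 / 1190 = 0.07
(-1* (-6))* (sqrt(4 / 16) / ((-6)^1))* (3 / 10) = -3 / 20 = -0.15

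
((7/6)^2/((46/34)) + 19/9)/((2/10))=12905/828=15.59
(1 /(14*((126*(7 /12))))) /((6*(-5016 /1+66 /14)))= -1 /30939678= -0.00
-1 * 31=-31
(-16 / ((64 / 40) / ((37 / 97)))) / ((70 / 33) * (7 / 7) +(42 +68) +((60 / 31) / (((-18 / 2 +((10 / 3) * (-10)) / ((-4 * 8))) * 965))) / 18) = -6976507065 / 205067000242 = -0.03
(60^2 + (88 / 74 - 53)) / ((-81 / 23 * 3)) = -335501 / 999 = -335.84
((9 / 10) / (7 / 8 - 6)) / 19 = -36 / 3895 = -0.01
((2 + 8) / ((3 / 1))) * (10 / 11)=100 / 33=3.03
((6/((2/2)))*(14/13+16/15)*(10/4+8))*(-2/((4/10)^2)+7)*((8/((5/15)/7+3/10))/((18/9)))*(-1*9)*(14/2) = 538445.66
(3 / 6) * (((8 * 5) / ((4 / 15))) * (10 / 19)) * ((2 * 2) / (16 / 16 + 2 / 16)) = 8000 / 57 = 140.35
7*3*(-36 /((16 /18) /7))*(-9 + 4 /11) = 1131165 /22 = 51416.59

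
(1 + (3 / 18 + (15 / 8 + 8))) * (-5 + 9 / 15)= -583 / 12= -48.58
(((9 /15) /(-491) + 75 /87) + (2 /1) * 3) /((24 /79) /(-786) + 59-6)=5055051842 /39049959135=0.13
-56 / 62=-28 / 31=-0.90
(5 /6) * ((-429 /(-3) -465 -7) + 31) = -745 /3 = -248.33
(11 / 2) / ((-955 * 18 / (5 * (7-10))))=11 / 2292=0.00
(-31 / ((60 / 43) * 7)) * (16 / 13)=-5332 / 1365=-3.91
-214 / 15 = -14.27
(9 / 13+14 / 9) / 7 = 263 / 819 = 0.32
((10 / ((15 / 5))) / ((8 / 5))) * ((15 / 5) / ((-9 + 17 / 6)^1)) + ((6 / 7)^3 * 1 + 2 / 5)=2059 / 126910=0.02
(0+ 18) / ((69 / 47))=282 / 23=12.26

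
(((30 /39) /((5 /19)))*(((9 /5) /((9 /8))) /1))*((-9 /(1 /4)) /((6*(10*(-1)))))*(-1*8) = -7296 /325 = -22.45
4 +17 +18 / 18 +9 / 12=91 / 4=22.75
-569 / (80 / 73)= -41537 / 80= -519.21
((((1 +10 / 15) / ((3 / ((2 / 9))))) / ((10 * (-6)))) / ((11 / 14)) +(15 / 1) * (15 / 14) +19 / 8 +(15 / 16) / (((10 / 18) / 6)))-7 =403574 / 18711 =21.57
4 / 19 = 0.21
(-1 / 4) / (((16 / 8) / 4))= -1 / 2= -0.50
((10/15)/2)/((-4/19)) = -19/12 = -1.58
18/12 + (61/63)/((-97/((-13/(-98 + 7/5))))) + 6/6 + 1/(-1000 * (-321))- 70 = -21318448163629/315822591000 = -67.50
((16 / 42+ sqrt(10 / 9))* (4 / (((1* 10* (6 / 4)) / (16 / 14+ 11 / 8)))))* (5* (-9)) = -141* sqrt(10) / 14- 564 / 49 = -43.36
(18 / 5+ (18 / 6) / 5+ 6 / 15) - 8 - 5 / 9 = -178 / 45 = -3.96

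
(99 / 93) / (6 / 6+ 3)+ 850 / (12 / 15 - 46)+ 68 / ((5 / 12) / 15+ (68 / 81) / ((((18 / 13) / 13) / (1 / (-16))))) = -6261062093 / 37986532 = -164.82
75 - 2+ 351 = 424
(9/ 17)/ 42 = 3/ 238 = 0.01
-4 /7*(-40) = 160 /7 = 22.86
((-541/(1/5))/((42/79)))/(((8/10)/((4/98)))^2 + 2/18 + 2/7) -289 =-366108431/1211354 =-302.23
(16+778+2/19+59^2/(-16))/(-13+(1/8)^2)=-233692/5263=-44.40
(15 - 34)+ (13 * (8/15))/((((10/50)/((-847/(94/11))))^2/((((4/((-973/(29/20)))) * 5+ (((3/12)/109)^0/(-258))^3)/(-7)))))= 1216998390452959/168291830844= 7231.48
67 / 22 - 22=-417 / 22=-18.95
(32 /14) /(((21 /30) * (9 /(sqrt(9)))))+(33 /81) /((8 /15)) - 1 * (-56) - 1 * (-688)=2631367 /3528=745.85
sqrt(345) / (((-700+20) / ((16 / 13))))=-0.03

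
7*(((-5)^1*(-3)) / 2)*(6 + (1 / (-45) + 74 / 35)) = 2549 / 6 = 424.83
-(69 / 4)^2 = -4761 / 16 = -297.56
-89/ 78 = -1.14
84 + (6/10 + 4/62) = 13123/155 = 84.66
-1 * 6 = -6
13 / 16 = 0.81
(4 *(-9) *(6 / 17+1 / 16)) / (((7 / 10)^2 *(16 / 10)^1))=-127125 / 6664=-19.08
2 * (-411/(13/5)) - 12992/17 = -238766/221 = -1080.39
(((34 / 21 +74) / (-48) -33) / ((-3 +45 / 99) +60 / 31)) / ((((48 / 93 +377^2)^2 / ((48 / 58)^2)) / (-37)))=-105644576081 / 1485693867800799475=-0.00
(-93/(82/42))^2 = 2269.01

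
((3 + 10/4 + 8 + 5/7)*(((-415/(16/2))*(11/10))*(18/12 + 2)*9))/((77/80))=-743265/28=-26545.18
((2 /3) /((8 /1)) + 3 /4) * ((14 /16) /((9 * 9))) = 35 /3888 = 0.01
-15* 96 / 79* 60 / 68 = -21600 / 1343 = -16.08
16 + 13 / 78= 97 / 6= 16.17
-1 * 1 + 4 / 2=1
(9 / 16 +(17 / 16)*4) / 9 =77 / 144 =0.53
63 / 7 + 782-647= 144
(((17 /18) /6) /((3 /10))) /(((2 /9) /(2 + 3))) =11.81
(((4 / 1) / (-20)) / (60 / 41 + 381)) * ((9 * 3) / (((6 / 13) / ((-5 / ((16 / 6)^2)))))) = 14391 / 669056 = 0.02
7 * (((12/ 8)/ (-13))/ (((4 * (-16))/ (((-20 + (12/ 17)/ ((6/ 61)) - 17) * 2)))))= -819/ 1088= -0.75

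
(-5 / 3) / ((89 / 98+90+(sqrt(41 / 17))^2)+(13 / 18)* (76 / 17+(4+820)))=-24990 / 10370747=-0.00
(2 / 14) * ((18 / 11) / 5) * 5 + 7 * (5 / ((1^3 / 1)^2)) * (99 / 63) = 4253 / 77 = 55.23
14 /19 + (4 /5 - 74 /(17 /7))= -46728 /1615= -28.93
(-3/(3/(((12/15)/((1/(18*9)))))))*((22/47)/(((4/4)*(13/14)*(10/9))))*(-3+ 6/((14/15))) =-3079296/15275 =-201.59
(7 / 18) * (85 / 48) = 595 / 864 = 0.69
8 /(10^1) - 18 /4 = -37 /10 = -3.70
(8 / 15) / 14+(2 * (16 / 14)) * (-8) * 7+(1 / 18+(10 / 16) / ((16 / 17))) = -5130409 / 40320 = -127.24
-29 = -29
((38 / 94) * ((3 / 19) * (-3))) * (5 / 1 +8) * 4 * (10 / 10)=-468 / 47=-9.96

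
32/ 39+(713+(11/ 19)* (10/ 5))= 529799/ 741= 714.98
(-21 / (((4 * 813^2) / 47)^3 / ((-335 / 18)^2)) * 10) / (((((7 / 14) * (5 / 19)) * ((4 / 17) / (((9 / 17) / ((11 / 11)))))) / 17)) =-26344123291675 / 221770866626022304512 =-0.00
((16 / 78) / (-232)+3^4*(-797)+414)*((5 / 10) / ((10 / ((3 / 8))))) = -36272867 / 30160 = -1202.68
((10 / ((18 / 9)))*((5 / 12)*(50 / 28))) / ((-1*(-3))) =625 / 504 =1.24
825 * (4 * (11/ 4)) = 9075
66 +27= 93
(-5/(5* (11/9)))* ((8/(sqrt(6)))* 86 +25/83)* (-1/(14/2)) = 225/6391 +1032* sqrt(6)/77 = 32.86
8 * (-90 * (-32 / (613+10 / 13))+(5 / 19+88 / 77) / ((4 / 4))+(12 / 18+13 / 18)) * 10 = 5720753960 / 9550863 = 598.98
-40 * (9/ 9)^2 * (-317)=12680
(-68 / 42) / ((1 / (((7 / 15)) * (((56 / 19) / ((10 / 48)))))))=-15232 / 1425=-10.69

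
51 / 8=6.38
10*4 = 40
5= 5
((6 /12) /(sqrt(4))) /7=1 /28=0.04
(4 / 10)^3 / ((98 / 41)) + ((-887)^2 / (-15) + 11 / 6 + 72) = -1924869691 / 36750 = -52377.41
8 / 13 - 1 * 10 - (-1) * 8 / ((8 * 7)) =-841 / 91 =-9.24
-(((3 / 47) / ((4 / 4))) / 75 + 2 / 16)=-1183 / 9400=-0.13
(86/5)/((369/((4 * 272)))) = 93568/1845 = 50.71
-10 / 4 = -5 / 2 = -2.50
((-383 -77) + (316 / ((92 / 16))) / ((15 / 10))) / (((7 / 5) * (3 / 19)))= -2775140 / 1449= -1915.21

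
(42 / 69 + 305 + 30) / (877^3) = 7719 / 15514101059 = 0.00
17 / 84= 0.20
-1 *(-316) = 316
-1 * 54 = -54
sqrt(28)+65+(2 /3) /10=2 * sqrt(7)+976 /15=70.36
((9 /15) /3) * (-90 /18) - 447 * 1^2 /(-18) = 143 /6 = 23.83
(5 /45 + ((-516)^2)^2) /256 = 638030317825 /2304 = 276922881.00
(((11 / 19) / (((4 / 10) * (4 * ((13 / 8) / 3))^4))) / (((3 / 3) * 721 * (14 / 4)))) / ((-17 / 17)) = -71280 / 2738799973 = -0.00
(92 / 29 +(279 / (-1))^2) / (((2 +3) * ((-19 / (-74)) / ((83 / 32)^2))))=575416104533 / 1410560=407934.51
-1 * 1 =-1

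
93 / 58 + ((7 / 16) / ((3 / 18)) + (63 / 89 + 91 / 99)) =11969543 / 2044152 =5.86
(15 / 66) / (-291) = -5 / 6402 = -0.00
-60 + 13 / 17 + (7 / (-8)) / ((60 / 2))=-241799 / 4080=-59.26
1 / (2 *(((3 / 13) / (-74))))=-160.33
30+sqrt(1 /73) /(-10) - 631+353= -248 - sqrt(73) /730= -248.01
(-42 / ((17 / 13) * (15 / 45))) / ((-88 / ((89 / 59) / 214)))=0.01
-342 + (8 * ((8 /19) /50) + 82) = -259.93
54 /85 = 0.64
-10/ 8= -5/ 4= -1.25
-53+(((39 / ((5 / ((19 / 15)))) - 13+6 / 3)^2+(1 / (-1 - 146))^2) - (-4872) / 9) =6612188956 / 13505625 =489.59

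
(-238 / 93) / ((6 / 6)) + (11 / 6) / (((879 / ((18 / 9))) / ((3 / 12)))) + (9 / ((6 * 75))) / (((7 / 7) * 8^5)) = -342616801453 / 133934284800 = -2.56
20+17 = 37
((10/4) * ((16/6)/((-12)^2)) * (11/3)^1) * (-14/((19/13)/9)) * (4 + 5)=-5005/38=-131.71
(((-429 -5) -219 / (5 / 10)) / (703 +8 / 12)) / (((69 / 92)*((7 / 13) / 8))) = -362752 / 14777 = -24.55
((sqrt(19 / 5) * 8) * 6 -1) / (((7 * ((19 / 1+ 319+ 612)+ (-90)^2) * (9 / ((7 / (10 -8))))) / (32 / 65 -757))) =16391 / 3529500 -65564 * sqrt(95) / 1470625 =-0.43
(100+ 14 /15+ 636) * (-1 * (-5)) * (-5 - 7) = -44216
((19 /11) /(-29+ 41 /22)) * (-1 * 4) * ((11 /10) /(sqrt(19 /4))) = 88 * sqrt(19) /2985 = 0.13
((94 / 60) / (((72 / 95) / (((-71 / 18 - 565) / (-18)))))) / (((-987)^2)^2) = 3971 / 57677101828416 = 0.00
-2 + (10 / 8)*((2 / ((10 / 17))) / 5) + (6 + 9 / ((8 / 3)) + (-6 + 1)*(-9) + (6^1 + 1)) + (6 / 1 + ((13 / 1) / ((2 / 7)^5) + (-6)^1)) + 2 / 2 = 1102251 / 160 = 6889.07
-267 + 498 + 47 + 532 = 810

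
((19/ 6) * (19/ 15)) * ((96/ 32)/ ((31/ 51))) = 6137/ 310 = 19.80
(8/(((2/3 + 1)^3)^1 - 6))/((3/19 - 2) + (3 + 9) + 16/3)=-12312/32671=-0.38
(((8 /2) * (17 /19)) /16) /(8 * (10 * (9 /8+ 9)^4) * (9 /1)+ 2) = 1088 /36804956183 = 0.00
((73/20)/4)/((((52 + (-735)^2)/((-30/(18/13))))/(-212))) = 50297/6483324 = 0.01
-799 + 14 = -785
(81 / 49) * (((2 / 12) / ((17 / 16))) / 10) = 108 / 4165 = 0.03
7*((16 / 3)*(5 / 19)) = 560 / 57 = 9.82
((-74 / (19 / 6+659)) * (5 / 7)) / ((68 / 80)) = -0.09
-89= -89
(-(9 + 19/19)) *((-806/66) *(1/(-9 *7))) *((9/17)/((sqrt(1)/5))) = -20150/3927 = -5.13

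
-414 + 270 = -144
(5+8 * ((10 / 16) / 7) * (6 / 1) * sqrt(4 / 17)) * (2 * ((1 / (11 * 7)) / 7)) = 120 * sqrt(17) / 64141+10 / 539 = 0.03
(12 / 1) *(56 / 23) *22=14784 / 23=642.78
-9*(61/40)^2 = -33489/1600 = -20.93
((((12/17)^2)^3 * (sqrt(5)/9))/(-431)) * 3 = -0.00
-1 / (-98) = 1 / 98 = 0.01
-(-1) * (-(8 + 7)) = -15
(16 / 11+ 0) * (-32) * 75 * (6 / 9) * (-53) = 1356800 / 11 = 123345.45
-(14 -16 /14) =-12.86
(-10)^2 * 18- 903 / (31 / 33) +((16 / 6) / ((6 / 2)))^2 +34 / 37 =78083779 / 92907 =840.45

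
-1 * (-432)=432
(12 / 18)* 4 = 8 / 3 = 2.67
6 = 6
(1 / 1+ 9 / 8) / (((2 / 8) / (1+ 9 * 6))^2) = 102850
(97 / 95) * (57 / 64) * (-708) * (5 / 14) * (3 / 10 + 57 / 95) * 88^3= -4936018824 / 35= -141029109.26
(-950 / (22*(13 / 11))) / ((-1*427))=475 / 5551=0.09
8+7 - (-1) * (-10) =5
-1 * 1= -1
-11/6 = -1.83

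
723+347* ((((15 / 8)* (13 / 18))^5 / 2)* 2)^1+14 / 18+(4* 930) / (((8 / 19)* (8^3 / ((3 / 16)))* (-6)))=2303.36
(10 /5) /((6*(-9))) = -1 /27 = -0.04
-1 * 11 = -11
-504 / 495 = -1.02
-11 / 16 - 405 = -6491 / 16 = -405.69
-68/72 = -17/18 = -0.94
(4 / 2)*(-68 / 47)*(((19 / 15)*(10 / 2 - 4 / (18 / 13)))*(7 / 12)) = -85918 / 19035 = -4.51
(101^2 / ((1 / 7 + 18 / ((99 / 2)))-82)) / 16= -785477 / 100400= -7.82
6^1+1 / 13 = 79 / 13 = 6.08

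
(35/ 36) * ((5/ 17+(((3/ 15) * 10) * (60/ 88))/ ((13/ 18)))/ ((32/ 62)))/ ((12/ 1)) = 5755925/ 16803072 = 0.34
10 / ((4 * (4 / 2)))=5 / 4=1.25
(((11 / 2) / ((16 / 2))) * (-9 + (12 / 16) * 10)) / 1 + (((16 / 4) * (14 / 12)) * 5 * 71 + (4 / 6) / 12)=476839 / 288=1655.69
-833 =-833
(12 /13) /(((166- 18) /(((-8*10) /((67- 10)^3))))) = -80 /29692611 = -0.00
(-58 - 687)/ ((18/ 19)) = -14155/ 18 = -786.39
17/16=1.06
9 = 9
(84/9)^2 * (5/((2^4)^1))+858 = 7967/9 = 885.22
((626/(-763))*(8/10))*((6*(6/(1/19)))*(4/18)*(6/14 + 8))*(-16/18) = 179646976/240345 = 747.45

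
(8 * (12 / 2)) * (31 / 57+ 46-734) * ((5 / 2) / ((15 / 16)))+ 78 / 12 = -87987.89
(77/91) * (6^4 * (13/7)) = 14256/7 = 2036.57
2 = 2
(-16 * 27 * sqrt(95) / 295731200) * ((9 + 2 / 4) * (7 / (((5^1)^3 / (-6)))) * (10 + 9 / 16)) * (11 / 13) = 81081 * sqrt(95) / 1945600000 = 0.00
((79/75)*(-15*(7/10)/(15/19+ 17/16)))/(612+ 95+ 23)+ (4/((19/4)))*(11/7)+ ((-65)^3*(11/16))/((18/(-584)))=6125664.51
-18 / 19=-0.95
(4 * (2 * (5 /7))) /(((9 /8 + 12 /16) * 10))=32 /105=0.30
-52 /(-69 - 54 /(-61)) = 3172 /4155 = 0.76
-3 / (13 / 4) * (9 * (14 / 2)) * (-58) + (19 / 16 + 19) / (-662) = 464433817 / 137696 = 3372.89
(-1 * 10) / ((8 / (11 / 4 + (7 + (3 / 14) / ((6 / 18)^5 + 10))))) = -3325605 / 272272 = -12.21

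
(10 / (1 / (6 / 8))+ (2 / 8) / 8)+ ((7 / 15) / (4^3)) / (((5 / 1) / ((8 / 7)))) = 18079 / 2400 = 7.53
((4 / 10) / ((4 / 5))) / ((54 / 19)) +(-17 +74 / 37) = -1601 / 108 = -14.82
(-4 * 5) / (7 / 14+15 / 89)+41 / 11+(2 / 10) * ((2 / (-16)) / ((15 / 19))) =-20593471 / 785400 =-26.22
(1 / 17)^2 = 1 / 289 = 0.00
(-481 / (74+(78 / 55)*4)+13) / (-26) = -2347 / 8764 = -0.27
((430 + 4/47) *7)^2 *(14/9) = 31144841784/2209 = 14099068.26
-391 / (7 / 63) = -3519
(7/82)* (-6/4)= -21/164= -0.13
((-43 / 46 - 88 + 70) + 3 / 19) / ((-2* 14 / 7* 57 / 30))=82055 / 33212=2.47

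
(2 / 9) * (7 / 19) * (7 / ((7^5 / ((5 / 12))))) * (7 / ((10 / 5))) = 5 / 100548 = 0.00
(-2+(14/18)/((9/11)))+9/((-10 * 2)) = -2429/1620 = -1.50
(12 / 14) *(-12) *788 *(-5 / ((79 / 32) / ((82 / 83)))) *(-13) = -210830.13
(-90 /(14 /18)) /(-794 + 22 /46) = 18630 /127757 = 0.15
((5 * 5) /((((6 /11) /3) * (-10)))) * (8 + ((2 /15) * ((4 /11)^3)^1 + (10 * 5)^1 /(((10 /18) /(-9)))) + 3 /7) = 112022719 /10164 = 11021.52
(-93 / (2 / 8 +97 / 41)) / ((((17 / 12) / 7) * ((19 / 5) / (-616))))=119575680 / 4199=28477.18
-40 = -40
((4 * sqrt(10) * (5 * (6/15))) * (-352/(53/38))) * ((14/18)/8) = -93632 * sqrt(10)/477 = -620.73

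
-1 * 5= -5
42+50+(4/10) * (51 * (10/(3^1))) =160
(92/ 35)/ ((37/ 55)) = 1012/ 259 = 3.91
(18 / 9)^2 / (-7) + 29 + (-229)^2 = 367286 / 7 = 52469.43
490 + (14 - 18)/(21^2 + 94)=489.99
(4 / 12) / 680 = 1 / 2040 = 0.00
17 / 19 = 0.89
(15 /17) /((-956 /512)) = -1920 /4063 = -0.47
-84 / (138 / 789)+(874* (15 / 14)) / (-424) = -482.47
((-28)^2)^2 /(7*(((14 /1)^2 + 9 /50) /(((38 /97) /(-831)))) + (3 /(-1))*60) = -1167846400 /5535060441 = -0.21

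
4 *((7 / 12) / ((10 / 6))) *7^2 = 343 / 5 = 68.60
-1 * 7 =-7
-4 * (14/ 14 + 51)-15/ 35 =-1459/ 7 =-208.43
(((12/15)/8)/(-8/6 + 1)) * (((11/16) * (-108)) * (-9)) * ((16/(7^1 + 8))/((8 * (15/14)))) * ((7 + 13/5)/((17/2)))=-28.18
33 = 33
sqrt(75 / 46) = 1.28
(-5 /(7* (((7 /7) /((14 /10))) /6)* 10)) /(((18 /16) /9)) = -24 /5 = -4.80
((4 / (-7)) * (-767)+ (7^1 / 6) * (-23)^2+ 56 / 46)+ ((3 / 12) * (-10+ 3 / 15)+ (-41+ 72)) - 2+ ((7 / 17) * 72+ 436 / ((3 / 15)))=540754591 / 164220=3292.87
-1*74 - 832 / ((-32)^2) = -74.81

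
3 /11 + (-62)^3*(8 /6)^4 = -671131405 /891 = -753233.90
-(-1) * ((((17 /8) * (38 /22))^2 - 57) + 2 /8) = -335143 /7744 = -43.28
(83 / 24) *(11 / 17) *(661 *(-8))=-603493 / 51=-11833.20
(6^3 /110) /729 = 4 /1485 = 0.00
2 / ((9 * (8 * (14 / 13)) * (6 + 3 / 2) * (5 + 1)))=13 / 22680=0.00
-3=-3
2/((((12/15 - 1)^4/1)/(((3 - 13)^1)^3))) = -1250000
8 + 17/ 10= 97/ 10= 9.70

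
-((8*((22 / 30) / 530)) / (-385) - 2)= 278254 / 139125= 2.00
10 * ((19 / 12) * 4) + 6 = 69.33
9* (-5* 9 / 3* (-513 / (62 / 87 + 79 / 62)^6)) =1705755523661763622112249280 / 1515093323025424648306969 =1125.84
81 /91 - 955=-86824 /91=-954.11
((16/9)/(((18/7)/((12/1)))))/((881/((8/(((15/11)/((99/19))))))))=216832/753255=0.29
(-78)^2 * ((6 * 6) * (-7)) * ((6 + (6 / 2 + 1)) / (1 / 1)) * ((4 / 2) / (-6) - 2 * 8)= 250417440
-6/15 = -2/5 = -0.40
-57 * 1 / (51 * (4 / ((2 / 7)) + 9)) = -0.05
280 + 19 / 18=5059 / 18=281.06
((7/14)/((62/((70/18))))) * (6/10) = 7/372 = 0.02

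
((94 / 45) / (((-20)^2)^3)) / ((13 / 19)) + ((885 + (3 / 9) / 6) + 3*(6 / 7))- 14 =114480080006251 / 131040000000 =873.63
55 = 55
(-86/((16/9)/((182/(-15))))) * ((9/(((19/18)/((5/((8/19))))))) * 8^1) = 950859/2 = 475429.50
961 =961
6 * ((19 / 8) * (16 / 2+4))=171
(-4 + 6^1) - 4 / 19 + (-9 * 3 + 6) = -365 / 19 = -19.21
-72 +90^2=8028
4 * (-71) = -284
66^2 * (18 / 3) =26136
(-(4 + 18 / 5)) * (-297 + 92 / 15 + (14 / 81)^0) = 165224 / 75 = 2202.99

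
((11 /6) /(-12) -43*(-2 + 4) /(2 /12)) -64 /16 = -37451 /72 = -520.15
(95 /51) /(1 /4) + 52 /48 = 1741 /204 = 8.53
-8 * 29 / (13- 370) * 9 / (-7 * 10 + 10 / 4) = -464 / 5355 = -0.09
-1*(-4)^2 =-16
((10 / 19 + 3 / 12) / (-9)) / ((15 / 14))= -413 / 5130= -0.08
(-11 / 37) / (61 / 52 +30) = -572 / 59977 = -0.01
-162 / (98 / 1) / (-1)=81 / 49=1.65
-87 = -87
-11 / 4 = -2.75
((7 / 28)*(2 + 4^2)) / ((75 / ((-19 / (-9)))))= 19 / 150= 0.13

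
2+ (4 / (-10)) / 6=29 / 15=1.93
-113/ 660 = -0.17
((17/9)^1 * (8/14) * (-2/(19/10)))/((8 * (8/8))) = -170/1197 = -0.14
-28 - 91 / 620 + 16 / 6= -47393 / 1860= -25.48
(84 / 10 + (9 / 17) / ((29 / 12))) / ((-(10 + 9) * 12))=-3541 / 93670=-0.04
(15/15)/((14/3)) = 3/14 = 0.21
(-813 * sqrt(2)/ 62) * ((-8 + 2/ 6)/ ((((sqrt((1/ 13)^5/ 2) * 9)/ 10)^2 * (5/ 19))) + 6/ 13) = 11432489991301 * sqrt(2)/ 32643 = 495297074.33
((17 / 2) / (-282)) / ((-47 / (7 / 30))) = 119 / 795240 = 0.00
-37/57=-0.65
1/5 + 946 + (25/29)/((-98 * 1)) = 13445377/14210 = 946.19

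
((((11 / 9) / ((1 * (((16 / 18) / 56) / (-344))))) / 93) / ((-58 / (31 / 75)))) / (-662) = -6622 / 2159775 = -0.00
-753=-753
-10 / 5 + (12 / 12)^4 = -1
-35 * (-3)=105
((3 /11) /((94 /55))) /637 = 0.00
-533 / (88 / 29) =-15457 / 88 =-175.65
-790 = -790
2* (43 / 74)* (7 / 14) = 43 / 74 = 0.58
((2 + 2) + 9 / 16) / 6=73 / 96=0.76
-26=-26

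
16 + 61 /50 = 861 /50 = 17.22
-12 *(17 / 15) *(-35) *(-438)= -208488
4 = 4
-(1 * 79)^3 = -493039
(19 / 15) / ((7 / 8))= 152 / 105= 1.45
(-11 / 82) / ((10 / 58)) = -319 / 410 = -0.78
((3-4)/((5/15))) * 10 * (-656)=19680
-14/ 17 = -0.82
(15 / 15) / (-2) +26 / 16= 9 / 8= 1.12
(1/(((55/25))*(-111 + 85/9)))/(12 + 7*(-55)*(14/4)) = 45/13427117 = 0.00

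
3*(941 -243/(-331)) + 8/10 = 4677034/1655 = 2826.00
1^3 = 1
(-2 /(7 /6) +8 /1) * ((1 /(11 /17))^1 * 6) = 408 /7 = 58.29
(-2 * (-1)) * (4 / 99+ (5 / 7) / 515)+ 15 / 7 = 22703 / 10197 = 2.23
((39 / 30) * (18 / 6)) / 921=13 / 3070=0.00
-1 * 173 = -173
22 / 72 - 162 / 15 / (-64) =683 / 1440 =0.47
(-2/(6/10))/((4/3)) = -5/2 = -2.50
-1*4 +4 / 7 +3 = -3 / 7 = -0.43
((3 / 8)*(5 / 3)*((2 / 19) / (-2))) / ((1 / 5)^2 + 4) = -125 / 15352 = -0.01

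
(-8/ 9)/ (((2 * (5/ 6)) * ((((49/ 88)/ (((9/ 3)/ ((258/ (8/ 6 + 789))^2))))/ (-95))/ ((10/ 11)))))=17089788640/ 7338681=2328.73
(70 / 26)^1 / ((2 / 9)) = 315 / 26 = 12.12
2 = 2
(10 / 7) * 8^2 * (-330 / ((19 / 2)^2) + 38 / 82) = -30247040 / 103607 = -291.94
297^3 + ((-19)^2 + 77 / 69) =1807692023 / 69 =26198435.12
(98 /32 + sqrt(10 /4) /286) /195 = sqrt(10) /111540 + 49 /3120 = 0.02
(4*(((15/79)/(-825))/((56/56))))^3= -64/82029363625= -0.00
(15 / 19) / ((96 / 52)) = 65 / 152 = 0.43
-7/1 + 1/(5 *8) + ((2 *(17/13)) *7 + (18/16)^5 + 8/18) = 260302897/19169280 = 13.58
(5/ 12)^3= 125/ 1728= 0.07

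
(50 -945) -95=-990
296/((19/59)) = 17464/19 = 919.16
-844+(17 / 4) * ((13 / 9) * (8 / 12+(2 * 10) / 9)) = -133855 / 162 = -826.27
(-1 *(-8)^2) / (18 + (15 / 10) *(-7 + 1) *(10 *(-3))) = -0.22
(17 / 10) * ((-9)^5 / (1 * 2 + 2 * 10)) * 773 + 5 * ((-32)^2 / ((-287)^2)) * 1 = -63915287725021 / 18121180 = -3527104.07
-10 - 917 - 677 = -1604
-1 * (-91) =91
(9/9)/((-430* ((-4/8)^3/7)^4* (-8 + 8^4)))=-87808/15695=-5.59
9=9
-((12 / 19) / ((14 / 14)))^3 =-1728 / 6859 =-0.25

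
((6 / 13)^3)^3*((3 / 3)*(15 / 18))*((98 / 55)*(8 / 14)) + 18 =2099784934350 / 116649493103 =18.00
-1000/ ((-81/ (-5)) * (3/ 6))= -10000/ 81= -123.46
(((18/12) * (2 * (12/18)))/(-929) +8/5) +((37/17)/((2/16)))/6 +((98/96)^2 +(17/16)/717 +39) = 1936860250699/43482551040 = 44.54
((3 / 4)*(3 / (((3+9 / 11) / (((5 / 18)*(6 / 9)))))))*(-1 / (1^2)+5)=55 / 126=0.44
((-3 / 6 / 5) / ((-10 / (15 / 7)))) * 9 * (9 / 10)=243 / 1400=0.17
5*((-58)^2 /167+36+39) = 79445 /167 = 475.72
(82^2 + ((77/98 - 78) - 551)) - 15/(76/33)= 3239493/532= 6089.27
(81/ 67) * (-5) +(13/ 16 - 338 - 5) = -373305/ 1072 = -348.23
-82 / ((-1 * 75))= 82 / 75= 1.09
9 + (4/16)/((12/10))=221/24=9.21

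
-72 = -72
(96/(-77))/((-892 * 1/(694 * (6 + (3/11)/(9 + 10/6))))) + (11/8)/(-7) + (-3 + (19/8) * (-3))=-3382165/755524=-4.48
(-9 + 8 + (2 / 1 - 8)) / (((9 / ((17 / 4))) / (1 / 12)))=-119 / 432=-0.28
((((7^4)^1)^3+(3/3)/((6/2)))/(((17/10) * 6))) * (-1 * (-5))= 1038096540100/153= 6784944706.54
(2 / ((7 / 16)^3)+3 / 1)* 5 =46105 / 343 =134.42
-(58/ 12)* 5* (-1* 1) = 145/ 6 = 24.17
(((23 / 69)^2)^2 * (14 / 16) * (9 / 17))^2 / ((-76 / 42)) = -343 / 18976896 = -0.00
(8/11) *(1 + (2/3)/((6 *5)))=368/495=0.74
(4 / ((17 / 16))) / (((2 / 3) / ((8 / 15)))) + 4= 596 / 85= 7.01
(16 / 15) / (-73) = -16 / 1095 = -0.01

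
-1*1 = -1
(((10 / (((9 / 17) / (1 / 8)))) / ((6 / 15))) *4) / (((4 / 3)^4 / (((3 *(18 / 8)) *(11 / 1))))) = 1136025 / 2048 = 554.70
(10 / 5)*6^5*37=575424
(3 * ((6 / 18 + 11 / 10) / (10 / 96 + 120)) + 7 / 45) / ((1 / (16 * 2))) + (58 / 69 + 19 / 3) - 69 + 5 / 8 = -2629086941 / 47734200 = -55.08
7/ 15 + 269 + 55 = 4867/ 15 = 324.47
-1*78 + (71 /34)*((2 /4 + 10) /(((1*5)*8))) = -210669 /2720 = -77.45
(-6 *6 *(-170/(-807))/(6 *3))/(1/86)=-29240/807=-36.23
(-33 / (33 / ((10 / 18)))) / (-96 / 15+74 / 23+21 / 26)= 14950 / 63909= 0.23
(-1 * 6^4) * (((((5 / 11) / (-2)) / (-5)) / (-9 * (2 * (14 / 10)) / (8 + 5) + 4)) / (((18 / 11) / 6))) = -7020 / 67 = -104.78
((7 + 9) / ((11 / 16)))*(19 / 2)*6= 14592 / 11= 1326.55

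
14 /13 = 1.08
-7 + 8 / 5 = -27 / 5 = -5.40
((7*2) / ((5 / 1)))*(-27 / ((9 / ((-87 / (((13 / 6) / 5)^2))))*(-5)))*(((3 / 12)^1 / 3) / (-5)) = 12.97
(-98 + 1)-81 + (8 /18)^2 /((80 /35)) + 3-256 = -34904 /81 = -430.91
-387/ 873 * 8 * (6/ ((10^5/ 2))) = -129/ 303125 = -0.00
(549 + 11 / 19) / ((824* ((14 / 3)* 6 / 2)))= 5221 / 109592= 0.05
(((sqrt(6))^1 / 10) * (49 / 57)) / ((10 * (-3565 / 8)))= -98 * sqrt(6) / 5080125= -0.00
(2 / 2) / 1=1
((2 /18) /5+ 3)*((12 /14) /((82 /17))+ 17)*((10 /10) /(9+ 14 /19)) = 2547824 /477855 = 5.33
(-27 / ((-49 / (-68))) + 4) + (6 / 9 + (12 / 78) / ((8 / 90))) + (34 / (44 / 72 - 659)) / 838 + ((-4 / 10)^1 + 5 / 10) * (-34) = -467302730933 / 13556003370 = -34.47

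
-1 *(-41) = 41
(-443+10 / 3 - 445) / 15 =-2654 / 45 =-58.98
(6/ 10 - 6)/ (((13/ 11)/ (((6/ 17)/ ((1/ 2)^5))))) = -57024/ 1105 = -51.61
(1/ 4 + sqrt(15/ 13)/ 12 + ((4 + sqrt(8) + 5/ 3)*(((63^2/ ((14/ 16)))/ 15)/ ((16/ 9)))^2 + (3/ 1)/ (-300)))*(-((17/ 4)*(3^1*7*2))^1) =-5853358791/ 200 - 1032944157*sqrt(2)/ 100 - 119*sqrt(195)/ 104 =-43874846.29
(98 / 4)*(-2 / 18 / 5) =-49 / 90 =-0.54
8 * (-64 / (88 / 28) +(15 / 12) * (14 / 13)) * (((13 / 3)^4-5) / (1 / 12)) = -816749248 / 1287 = -634614.80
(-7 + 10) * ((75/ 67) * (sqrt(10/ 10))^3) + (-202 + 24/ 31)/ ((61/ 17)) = -6679607/ 126697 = -52.72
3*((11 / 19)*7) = 231 / 19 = 12.16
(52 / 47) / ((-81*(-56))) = 13 / 53298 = 0.00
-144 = -144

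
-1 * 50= -50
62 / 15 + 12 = 242 / 15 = 16.13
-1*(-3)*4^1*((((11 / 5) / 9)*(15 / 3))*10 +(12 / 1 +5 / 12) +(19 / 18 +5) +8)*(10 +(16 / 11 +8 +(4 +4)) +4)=481978 / 33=14605.39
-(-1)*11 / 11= 1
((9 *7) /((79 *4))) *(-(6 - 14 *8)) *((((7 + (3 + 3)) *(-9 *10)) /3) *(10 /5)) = -1302210 /79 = -16483.67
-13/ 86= -0.15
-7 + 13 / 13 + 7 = 1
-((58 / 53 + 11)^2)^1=-410881 / 2809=-146.27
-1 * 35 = -35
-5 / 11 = -0.45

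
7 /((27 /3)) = 7 /9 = 0.78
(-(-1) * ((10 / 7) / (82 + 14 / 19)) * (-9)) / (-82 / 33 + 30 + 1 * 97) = -9405 / 7535906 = -0.00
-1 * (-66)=66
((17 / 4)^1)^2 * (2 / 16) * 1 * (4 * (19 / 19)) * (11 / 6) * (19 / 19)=3179 / 192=16.56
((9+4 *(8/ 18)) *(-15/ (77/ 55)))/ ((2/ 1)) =-2425/ 42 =-57.74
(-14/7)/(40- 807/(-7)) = -14/1087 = -0.01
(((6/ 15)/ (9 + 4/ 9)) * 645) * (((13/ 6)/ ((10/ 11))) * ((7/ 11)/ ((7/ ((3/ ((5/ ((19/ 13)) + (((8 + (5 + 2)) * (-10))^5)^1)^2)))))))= 0.00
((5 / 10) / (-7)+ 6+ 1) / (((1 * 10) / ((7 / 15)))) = 97 / 300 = 0.32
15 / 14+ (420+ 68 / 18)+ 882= 164663 / 126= 1306.85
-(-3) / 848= 3 / 848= 0.00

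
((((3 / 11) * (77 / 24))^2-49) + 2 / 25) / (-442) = 77047 / 707200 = 0.11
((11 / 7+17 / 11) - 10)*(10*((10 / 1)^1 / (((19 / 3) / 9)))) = -1431000 / 1463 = -978.13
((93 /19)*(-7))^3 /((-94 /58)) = 8000939079 /322373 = 24818.89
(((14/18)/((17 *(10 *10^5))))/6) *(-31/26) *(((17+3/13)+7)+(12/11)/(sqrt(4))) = -256277/1137708000000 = -0.00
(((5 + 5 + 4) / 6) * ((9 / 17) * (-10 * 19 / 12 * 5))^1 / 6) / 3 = -3325 / 612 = -5.43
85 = 85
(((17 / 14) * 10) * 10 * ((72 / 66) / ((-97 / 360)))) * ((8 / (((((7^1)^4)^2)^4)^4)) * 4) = -117504000 / 11112495068918961756754125419925572296812372320429193356791883840690226858896635166421384230044962161744967866669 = -0.00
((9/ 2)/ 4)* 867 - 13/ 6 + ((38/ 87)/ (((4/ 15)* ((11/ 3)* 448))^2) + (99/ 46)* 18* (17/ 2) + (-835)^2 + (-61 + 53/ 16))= 271535182862981309/ 388757225472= 698469.80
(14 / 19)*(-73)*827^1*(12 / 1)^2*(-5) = 608539680 / 19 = 32028404.21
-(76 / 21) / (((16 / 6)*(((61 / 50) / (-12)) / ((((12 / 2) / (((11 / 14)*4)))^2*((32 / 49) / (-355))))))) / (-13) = 328320 / 47688641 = 0.01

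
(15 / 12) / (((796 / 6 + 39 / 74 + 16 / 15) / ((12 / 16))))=8325 / 1192232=0.01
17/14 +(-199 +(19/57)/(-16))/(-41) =2039/336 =6.07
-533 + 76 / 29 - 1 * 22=-16019 / 29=-552.38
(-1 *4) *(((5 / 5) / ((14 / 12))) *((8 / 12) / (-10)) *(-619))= -4952 / 35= -141.49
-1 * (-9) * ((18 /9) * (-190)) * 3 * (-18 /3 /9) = 6840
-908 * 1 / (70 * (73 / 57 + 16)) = -25878 / 34475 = -0.75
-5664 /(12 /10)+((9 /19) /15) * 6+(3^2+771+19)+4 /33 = -12291361 /3135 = -3920.69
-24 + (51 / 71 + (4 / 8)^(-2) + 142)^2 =108392905 / 5041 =21502.26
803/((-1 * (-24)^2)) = -803/576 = -1.39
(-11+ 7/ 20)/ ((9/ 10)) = -71/ 6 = -11.83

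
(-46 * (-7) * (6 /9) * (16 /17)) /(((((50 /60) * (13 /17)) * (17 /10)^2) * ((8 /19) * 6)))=489440 /11271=43.42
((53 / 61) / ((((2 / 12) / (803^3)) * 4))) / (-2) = -82327278693 / 244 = -337406879.89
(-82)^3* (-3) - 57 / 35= 57893583 / 35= 1654102.37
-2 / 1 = -2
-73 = -73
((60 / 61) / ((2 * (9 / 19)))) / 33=0.03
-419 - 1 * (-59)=-360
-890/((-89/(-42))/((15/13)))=-6300/13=-484.62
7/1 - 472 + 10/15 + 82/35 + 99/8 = -377677/840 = -449.62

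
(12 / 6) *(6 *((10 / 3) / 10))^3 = 16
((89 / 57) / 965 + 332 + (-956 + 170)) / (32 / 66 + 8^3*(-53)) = 274693991 / 16418479120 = 0.02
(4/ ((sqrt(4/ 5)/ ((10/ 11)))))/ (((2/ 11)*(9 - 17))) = -5*sqrt(5)/ 4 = -2.80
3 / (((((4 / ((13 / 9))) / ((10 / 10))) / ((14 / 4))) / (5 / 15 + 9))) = 637 / 18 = 35.39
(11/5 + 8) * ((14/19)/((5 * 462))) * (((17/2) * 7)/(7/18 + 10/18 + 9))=18207/935275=0.02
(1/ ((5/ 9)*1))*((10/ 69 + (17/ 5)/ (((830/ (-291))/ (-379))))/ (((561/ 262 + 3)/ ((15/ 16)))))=50858325321/ 342856400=148.34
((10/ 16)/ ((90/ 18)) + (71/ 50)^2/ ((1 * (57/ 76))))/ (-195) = -42203/ 2925000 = -0.01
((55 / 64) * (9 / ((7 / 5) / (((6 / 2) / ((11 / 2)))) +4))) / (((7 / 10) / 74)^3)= 94024631250 / 67571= 1391493.85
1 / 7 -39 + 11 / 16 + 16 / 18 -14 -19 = -70843 / 1008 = -70.28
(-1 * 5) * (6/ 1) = -30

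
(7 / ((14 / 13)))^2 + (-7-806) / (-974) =83929 / 1948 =43.08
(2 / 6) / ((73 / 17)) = 17 / 219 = 0.08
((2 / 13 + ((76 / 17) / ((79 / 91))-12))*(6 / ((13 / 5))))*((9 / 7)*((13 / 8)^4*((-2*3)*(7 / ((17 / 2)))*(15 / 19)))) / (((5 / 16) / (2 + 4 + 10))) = 12003268095 / 433789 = 27670.75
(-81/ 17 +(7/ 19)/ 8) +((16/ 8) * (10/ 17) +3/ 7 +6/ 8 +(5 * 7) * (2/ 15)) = 2.30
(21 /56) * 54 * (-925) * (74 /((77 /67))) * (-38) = 3529042425 /77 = 45831719.81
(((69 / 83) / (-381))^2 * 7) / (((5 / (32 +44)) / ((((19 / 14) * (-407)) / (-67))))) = 155448766 / 37222748135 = 0.00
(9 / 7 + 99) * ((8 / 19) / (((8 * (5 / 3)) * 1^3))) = 2106 / 665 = 3.17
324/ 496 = 81/ 124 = 0.65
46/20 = 23/10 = 2.30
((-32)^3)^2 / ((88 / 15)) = 2013265920 / 11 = 183024174.55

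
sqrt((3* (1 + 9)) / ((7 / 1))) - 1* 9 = -9 + sqrt(210) / 7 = -6.93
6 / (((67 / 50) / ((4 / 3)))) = 400 / 67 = 5.97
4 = 4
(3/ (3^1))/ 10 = 1/ 10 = 0.10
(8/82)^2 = 16/1681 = 0.01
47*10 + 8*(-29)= 238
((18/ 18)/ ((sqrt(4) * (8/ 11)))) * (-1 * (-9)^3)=8019/ 16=501.19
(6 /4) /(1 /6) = 9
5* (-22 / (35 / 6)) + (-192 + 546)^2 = 877080 / 7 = 125297.14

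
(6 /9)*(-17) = -34 /3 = -11.33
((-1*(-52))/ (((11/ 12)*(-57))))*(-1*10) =2080/ 209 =9.95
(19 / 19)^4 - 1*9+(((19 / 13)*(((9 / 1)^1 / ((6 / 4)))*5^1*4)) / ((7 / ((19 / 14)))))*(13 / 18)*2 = 6044 / 147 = 41.12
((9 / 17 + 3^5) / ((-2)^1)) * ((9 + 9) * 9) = -19725.88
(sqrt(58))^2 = 58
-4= -4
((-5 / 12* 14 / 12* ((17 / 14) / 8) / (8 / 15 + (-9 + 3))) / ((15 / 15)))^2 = 180625 / 991494144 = 0.00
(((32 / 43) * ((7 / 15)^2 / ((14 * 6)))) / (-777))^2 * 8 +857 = 857.00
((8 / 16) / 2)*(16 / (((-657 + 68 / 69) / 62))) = -17112 / 45265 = -0.38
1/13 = 0.08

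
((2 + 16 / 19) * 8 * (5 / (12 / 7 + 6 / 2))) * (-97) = -488880 / 209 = -2339.14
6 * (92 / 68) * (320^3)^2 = 148176371712000000 / 17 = 8716257159529411.76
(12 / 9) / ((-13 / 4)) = -16 / 39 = -0.41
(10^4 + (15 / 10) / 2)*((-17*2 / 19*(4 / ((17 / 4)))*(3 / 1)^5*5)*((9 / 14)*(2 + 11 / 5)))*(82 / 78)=-14347796004 / 247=-58088242.93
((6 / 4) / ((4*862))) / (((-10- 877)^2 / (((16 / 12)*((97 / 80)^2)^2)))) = 88529281 / 55557724405760000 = 0.00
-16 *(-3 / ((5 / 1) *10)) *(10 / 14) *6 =144 / 35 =4.11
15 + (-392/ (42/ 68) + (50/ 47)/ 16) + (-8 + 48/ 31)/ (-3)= -7196993/ 11656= -617.45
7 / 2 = 3.50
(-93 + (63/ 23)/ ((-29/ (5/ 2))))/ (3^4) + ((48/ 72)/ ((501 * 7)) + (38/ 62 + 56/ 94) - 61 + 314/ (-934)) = -1755569601286255/ 28649070572598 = -61.28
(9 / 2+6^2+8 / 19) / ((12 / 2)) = 1555 / 228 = 6.82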